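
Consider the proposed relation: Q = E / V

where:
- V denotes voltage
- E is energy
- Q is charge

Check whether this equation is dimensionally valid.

Yes

V (voltage) has dimensions [I^-1 L^2 M T^-3].
E (energy) has dimensions [L^2 M T^-2].
Q (charge) has dimensions [I T].

Left side: [I T]
Right side: [I T]

Both sides have the same dimensions, so the equation is dimensionally consistent.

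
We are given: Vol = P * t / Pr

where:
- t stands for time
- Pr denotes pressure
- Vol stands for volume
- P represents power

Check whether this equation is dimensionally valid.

Yes

t (time) has dimensions [T].
Pr (pressure) has dimensions [L^-1 M T^-2].
Vol (volume) has dimensions [L^3].
P (power) has dimensions [L^2 M T^-3].

Left side: [L^3]
Right side: [L^3]

Both sides have the same dimensions, so the equation is dimensionally consistent.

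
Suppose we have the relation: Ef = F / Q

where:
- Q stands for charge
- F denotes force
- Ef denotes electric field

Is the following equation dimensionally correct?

Yes

Q (charge) has dimensions [I T].
F (force) has dimensions [L M T^-2].
Ef (electric field) has dimensions [I^-1 L M T^-3].

Left side: [I^-1 L M T^-3]
Right side: [I^-1 L M T^-3]

Both sides have the same dimensions, so the equation is dimensionally consistent.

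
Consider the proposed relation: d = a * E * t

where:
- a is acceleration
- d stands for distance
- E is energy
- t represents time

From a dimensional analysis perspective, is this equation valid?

No

a (acceleration) has dimensions [L T^-2].
d (distance) has dimensions [L].
E (energy) has dimensions [L^2 M T^-2].
t (time) has dimensions [T].

Left side: [L]
Right side: [L^3 M T^-3]

The two sides have different dimensions, so the equation is NOT dimensionally consistent.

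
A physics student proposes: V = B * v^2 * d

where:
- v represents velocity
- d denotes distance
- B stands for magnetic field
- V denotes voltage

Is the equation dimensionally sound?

No

v (velocity) has dimensions [L T^-1].
d (distance) has dimensions [L].
B (magnetic field) has dimensions [I^-1 M T^-2].
V (voltage) has dimensions [I^-1 L^2 M T^-3].

Left side: [I^-1 L^2 M T^-3]
Right side: [I^-1 L^3 M T^-4]

The two sides have different dimensions, so the equation is NOT dimensionally consistent.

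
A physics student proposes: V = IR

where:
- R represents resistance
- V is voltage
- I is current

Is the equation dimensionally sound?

Yes

R (resistance) has dimensions [I^-2 L^2 M T^-3].
V (voltage) has dimensions [I^-1 L^2 M T^-3].
I (current) has dimensions [I].

Left side: [I^-1 L^2 M T^-3]
Right side: [I^-1 L^2 M T^-3]

Both sides have the same dimensions, so the equation is dimensionally consistent.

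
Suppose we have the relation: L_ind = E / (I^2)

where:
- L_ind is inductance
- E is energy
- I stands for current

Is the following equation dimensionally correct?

Yes

L_ind (inductance) has dimensions [I^-2 L^2 M T^-2].
E (energy) has dimensions [L^2 M T^-2].
I (current) has dimensions [I].

Left side: [I^-2 L^2 M T^-2]
Right side: [I^-2 L^2 M T^-2]

Both sides have the same dimensions, so the equation is dimensionally consistent.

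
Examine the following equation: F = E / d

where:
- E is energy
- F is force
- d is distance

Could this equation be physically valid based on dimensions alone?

Yes

E (energy) has dimensions [L^2 M T^-2].
F (force) has dimensions [L M T^-2].
d (distance) has dimensions [L].

Left side: [L M T^-2]
Right side: [L M T^-2]

Both sides have the same dimensions, so the equation is dimensionally consistent.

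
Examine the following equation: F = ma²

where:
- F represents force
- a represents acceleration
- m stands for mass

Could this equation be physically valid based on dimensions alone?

No

F (force) has dimensions [L M T^-2].
a (acceleration) has dimensions [L T^-2].
m (mass) has dimensions [M].

Left side: [L M T^-2]
Right side: [L^2 M T^-4]

The two sides have different dimensions, so the equation is NOT dimensionally consistent.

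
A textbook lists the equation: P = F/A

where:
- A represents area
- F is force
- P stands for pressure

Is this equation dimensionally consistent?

Yes

A (area) has dimensions [L^2].
F (force) has dimensions [L M T^-2].
P (pressure) has dimensions [L^-1 M T^-2].

Left side: [L^-1 M T^-2]
Right side: [L^-1 M T^-2]

Both sides have the same dimensions, so the equation is dimensionally consistent.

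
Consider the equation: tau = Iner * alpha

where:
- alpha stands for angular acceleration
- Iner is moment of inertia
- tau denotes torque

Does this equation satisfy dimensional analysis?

Yes

alpha (angular acceleration) has dimensions [T^-2].
Iner (moment of inertia) has dimensions [L^2 M].
tau (torque) has dimensions [L^2 M T^-2].

Left side: [L^2 M T^-2]
Right side: [L^2 M T^-2]

Both sides have the same dimensions, so the equation is dimensionally consistent.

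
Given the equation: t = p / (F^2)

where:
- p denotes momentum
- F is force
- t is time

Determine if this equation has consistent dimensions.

No

p (momentum) has dimensions [L M T^-1].
F (force) has dimensions [L M T^-2].
t (time) has dimensions [T].

Left side: [T]
Right side: [L^-1 M^-1 T^3]

The two sides have different dimensions, so the equation is NOT dimensionally consistent.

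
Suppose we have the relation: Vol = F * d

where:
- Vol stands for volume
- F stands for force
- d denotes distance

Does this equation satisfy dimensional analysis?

No

Vol (volume) has dimensions [L^3].
F (force) has dimensions [L M T^-2].
d (distance) has dimensions [L].

Left side: [L^3]
Right side: [L^2 M T^-2]

The two sides have different dimensions, so the equation is NOT dimensionally consistent.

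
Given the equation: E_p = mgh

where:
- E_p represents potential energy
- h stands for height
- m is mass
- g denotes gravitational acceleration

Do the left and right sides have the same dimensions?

Yes

E_p (potential energy) has dimensions [L^2 M T^-2].
h (height) has dimensions [L].
m (mass) has dimensions [M].
g (gravitational acceleration) has dimensions [L T^-2].

Left side: [L^2 M T^-2]
Right side: [L^2 M T^-2]

Both sides have the same dimensions, so the equation is dimensionally consistent.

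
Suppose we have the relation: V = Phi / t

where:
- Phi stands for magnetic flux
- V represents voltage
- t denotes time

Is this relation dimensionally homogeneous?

Yes

Phi (magnetic flux) has dimensions [I^-1 L^2 M T^-2].
V (voltage) has dimensions [I^-1 L^2 M T^-3].
t (time) has dimensions [T].

Left side: [I^-1 L^2 M T^-3]
Right side: [I^-1 L^2 M T^-3]

Both sides have the same dimensions, so the equation is dimensionally consistent.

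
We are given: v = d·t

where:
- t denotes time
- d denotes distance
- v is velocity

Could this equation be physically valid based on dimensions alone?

No

t (time) has dimensions [T].
d (distance) has dimensions [L].
v (velocity) has dimensions [L T^-1].

Left side: [L T^-1]
Right side: [L T]

The two sides have different dimensions, so the equation is NOT dimensionally consistent.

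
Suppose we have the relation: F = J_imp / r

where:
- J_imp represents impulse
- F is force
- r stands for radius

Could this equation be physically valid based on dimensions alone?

No

J_imp (impulse) has dimensions [L M T^-1].
F (force) has dimensions [L M T^-2].
r (radius) has dimensions [L].

Left side: [L M T^-2]
Right side: [M T^-1]

The two sides have different dimensions, so the equation is NOT dimensionally consistent.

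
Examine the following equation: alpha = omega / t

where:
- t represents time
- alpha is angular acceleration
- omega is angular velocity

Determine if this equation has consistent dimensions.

Yes

t (time) has dimensions [T].
alpha (angular acceleration) has dimensions [T^-2].
omega (angular velocity) has dimensions [T^-1].

Left side: [T^-2]
Right side: [T^-2]

Both sides have the same dimensions, so the equation is dimensionally consistent.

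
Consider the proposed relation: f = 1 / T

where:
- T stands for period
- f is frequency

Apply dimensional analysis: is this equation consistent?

Yes

T (period) has dimensions [T].
f (frequency) has dimensions [T^-1].

Left side: [T^-1]
Right side: [T^-1]

Both sides have the same dimensions, so the equation is dimensionally consistent.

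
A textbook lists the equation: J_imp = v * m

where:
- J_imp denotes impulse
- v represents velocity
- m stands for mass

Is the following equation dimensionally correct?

Yes

J_imp (impulse) has dimensions [L M T^-1].
v (velocity) has dimensions [L T^-1].
m (mass) has dimensions [M].

Left side: [L M T^-1]
Right side: [L M T^-1]

Both sides have the same dimensions, so the equation is dimensionally consistent.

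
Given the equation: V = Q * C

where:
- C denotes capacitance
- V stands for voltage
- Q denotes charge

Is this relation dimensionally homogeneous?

No

C (capacitance) has dimensions [I^2 L^-2 M^-1 T^4].
V (voltage) has dimensions [I^-1 L^2 M T^-3].
Q (charge) has dimensions [I T].

Left side: [I^-1 L^2 M T^-3]
Right side: [I^3 L^-2 M^-1 T^5]

The two sides have different dimensions, so the equation is NOT dimensionally consistent.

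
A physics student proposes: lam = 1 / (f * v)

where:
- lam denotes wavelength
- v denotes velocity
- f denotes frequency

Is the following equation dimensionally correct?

No

lam (wavelength) has dimensions [L].
v (velocity) has dimensions [L T^-1].
f (frequency) has dimensions [T^-1].

Left side: [L]
Right side: [L^-1 T^2]

The two sides have different dimensions, so the equation is NOT dimensionally consistent.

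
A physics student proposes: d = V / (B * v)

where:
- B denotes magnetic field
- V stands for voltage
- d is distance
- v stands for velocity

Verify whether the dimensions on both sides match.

Yes

B (magnetic field) has dimensions [I^-1 M T^-2].
V (voltage) has dimensions [I^-1 L^2 M T^-3].
d (distance) has dimensions [L].
v (velocity) has dimensions [L T^-1].

Left side: [L]
Right side: [L]

Both sides have the same dimensions, so the equation is dimensionally consistent.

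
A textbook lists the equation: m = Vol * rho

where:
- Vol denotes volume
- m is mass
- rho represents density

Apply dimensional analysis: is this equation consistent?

Yes

Vol (volume) has dimensions [L^3].
m (mass) has dimensions [M].
rho (density) has dimensions [L^-3 M].

Left side: [M]
Right side: [M]

Both sides have the same dimensions, so the equation is dimensionally consistent.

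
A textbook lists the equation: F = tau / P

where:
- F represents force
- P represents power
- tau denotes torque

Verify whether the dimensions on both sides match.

No

F (force) has dimensions [L M T^-2].
P (power) has dimensions [L^2 M T^-3].
tau (torque) has dimensions [L^2 M T^-2].

Left side: [L M T^-2]
Right side: [T]

The two sides have different dimensions, so the equation is NOT dimensionally consistent.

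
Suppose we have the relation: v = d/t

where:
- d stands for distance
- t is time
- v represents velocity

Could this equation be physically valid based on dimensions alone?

Yes

d (distance) has dimensions [L].
t (time) has dimensions [T].
v (velocity) has dimensions [L T^-1].

Left side: [L T^-1]
Right side: [L T^-1]

Both sides have the same dimensions, so the equation is dimensionally consistent.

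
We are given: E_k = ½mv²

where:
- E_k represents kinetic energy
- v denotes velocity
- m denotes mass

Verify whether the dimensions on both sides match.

Yes

E_k (kinetic energy) has dimensions [L^2 M T^-2].
v (velocity) has dimensions [L T^-1].
m (mass) has dimensions [M].

Left side: [L^2 M T^-2]
Right side: [L^2 M T^-2]

Both sides have the same dimensions, so the equation is dimensionally consistent.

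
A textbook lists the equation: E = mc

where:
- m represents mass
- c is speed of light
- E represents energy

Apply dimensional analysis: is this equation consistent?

No

m (mass) has dimensions [M].
c (speed of light) has dimensions [L T^-1].
E (energy) has dimensions [L^2 M T^-2].

Left side: [L^2 M T^-2]
Right side: [L M T^-1]

The two sides have different dimensions, so the equation is NOT dimensionally consistent.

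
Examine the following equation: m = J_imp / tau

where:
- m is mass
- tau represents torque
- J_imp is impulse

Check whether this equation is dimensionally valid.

No

m (mass) has dimensions [M].
tau (torque) has dimensions [L^2 M T^-2].
J_imp (impulse) has dimensions [L M T^-1].

Left side: [M]
Right side: [L^-1 T]

The two sides have different dimensions, so the equation is NOT dimensionally consistent.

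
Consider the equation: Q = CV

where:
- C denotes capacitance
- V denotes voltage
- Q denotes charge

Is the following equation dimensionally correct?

Yes

C (capacitance) has dimensions [I^2 L^-2 M^-1 T^4].
V (voltage) has dimensions [I^-1 L^2 M T^-3].
Q (charge) has dimensions [I T].

Left side: [I T]
Right side: [I T]

Both sides have the same dimensions, so the equation is dimensionally consistent.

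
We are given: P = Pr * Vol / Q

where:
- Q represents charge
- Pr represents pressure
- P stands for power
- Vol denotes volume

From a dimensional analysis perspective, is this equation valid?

No

Q (charge) has dimensions [I T].
Pr (pressure) has dimensions [L^-1 M T^-2].
P (power) has dimensions [L^2 M T^-3].
Vol (volume) has dimensions [L^3].

Left side: [L^2 M T^-3]
Right side: [I^-1 L^2 M T^-3]

The two sides have different dimensions, so the equation is NOT dimensionally consistent.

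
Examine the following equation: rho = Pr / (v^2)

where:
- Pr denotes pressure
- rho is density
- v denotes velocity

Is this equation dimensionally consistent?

Yes

Pr (pressure) has dimensions [L^-1 M T^-2].
rho (density) has dimensions [L^-3 M].
v (velocity) has dimensions [L T^-1].

Left side: [L^-3 M]
Right side: [L^-3 M]

Both sides have the same dimensions, so the equation is dimensionally consistent.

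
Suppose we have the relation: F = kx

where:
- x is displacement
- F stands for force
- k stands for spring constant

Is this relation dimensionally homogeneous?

Yes

x (displacement) has dimensions [L].
F (force) has dimensions [L M T^-2].
k (spring constant) has dimensions [M T^-2].

Left side: [L M T^-2]
Right side: [L M T^-2]

Both sides have the same dimensions, so the equation is dimensionally consistent.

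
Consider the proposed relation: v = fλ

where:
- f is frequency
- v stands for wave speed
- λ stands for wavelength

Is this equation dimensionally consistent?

Yes

f (frequency) has dimensions [T^-1].
v (wave speed) has dimensions [L T^-1].
λ (wavelength) has dimensions [L].

Left side: [L T^-1]
Right side: [L T^-1]

Both sides have the same dimensions, so the equation is dimensionally consistent.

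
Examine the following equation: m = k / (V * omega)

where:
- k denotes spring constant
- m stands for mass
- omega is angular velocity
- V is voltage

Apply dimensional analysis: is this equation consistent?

No

k (spring constant) has dimensions [M T^-2].
m (mass) has dimensions [M].
omega (angular velocity) has dimensions [T^-1].
V (voltage) has dimensions [I^-1 L^2 M T^-3].

Left side: [M]
Right side: [I L^-2 T^2]

The two sides have different dimensions, so the equation is NOT dimensionally consistent.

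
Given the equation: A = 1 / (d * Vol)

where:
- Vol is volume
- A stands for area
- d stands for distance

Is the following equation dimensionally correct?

No

Vol (volume) has dimensions [L^3].
A (area) has dimensions [L^2].
d (distance) has dimensions [L].

Left side: [L^2]
Right side: [L^-4]

The two sides have different dimensions, so the equation is NOT dimensionally consistent.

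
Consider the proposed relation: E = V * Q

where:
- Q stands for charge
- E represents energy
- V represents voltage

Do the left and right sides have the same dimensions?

Yes

Q (charge) has dimensions [I T].
E (energy) has dimensions [L^2 M T^-2].
V (voltage) has dimensions [I^-1 L^2 M T^-3].

Left side: [L^2 M T^-2]
Right side: [L^2 M T^-2]

Both sides have the same dimensions, so the equation is dimensionally consistent.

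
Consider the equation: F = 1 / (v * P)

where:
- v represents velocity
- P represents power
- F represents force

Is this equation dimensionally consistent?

No

v (velocity) has dimensions [L T^-1].
P (power) has dimensions [L^2 M T^-3].
F (force) has dimensions [L M T^-2].

Left side: [L M T^-2]
Right side: [L^-3 M^-1 T^4]

The two sides have different dimensions, so the equation is NOT dimensionally consistent.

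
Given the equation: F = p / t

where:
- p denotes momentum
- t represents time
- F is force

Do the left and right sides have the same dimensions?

Yes

p (momentum) has dimensions [L M T^-1].
t (time) has dimensions [T].
F (force) has dimensions [L M T^-2].

Left side: [L M T^-2]
Right side: [L M T^-2]

Both sides have the same dimensions, so the equation is dimensionally consistent.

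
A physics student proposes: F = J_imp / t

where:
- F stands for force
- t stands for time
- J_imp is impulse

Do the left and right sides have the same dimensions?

Yes

F (force) has dimensions [L M T^-2].
t (time) has dimensions [T].
J_imp (impulse) has dimensions [L M T^-1].

Left side: [L M T^-2]
Right side: [L M T^-2]

Both sides have the same dimensions, so the equation is dimensionally consistent.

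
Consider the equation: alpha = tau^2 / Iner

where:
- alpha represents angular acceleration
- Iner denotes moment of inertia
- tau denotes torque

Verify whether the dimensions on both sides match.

No

alpha (angular acceleration) has dimensions [T^-2].
Iner (moment of inertia) has dimensions [L^2 M].
tau (torque) has dimensions [L^2 M T^-2].

Left side: [T^-2]
Right side: [L^2 M T^-4]

The two sides have different dimensions, so the equation is NOT dimensionally consistent.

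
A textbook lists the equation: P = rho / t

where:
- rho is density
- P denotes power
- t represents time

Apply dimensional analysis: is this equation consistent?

No

rho (density) has dimensions [L^-3 M].
P (power) has dimensions [L^2 M T^-3].
t (time) has dimensions [T].

Left side: [L^2 M T^-3]
Right side: [L^-3 M T^-1]

The two sides have different dimensions, so the equation is NOT dimensionally consistent.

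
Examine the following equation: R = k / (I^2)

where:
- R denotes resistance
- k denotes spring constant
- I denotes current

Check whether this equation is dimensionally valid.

No

R (resistance) has dimensions [I^-2 L^2 M T^-3].
k (spring constant) has dimensions [M T^-2].
I (current) has dimensions [I].

Left side: [I^-2 L^2 M T^-3]
Right side: [I^-2 M T^-2]

The two sides have different dimensions, so the equation is NOT dimensionally consistent.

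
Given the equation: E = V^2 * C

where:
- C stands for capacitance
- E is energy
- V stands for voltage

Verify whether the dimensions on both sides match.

Yes

C (capacitance) has dimensions [I^2 L^-2 M^-1 T^4].
E (energy) has dimensions [L^2 M T^-2].
V (voltage) has dimensions [I^-1 L^2 M T^-3].

Left side: [L^2 M T^-2]
Right side: [L^2 M T^-2]

Both sides have the same dimensions, so the equation is dimensionally consistent.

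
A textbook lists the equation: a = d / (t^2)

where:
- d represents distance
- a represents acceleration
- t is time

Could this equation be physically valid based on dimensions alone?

Yes

d (distance) has dimensions [L].
a (acceleration) has dimensions [L T^-2].
t (time) has dimensions [T].

Left side: [L T^-2]
Right side: [L T^-2]

Both sides have the same dimensions, so the equation is dimensionally consistent.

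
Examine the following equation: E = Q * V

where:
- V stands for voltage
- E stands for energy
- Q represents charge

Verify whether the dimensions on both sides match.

Yes

V (voltage) has dimensions [I^-1 L^2 M T^-3].
E (energy) has dimensions [L^2 M T^-2].
Q (charge) has dimensions [I T].

Left side: [L^2 M T^-2]
Right side: [L^2 M T^-2]

Both sides have the same dimensions, so the equation is dimensionally consistent.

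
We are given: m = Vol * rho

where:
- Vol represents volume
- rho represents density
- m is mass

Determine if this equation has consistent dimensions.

Yes

Vol (volume) has dimensions [L^3].
rho (density) has dimensions [L^-3 M].
m (mass) has dimensions [M].

Left side: [M]
Right side: [M]

Both sides have the same dimensions, so the equation is dimensionally consistent.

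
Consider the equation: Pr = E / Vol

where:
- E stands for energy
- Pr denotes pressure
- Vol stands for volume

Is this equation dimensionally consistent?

Yes

E (energy) has dimensions [L^2 M T^-2].
Pr (pressure) has dimensions [L^-1 M T^-2].
Vol (volume) has dimensions [L^3].

Left side: [L^-1 M T^-2]
Right side: [L^-1 M T^-2]

Both sides have the same dimensions, so the equation is dimensionally consistent.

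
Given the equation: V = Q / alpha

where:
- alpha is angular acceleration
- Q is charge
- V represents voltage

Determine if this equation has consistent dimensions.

No

alpha (angular acceleration) has dimensions [T^-2].
Q (charge) has dimensions [I T].
V (voltage) has dimensions [I^-1 L^2 M T^-3].

Left side: [I^-1 L^2 M T^-3]
Right side: [I T^3]

The two sides have different dimensions, so the equation is NOT dimensionally consistent.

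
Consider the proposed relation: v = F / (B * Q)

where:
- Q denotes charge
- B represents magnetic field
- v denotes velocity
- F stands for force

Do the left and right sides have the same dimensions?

Yes

Q (charge) has dimensions [I T].
B (magnetic field) has dimensions [I^-1 M T^-2].
v (velocity) has dimensions [L T^-1].
F (force) has dimensions [L M T^-2].

Left side: [L T^-1]
Right side: [L T^-1]

Both sides have the same dimensions, so the equation is dimensionally consistent.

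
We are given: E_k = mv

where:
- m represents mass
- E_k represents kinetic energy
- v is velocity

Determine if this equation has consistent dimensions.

No

m (mass) has dimensions [M].
E_k (kinetic energy) has dimensions [L^2 M T^-2].
v (velocity) has dimensions [L T^-1].

Left side: [L^2 M T^-2]
Right side: [L M T^-1]

The two sides have different dimensions, so the equation is NOT dimensionally consistent.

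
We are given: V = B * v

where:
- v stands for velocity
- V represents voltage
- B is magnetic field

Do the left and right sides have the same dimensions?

No

v (velocity) has dimensions [L T^-1].
V (voltage) has dimensions [I^-1 L^2 M T^-3].
B (magnetic field) has dimensions [I^-1 M T^-2].

Left side: [I^-1 L^2 M T^-3]
Right side: [I^-1 L M T^-3]

The two sides have different dimensions, so the equation is NOT dimensionally consistent.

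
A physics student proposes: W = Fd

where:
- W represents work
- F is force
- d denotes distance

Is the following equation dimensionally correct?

Yes

W (work) has dimensions [L^2 M T^-2].
F (force) has dimensions [L M T^-2].
d (distance) has dimensions [L].

Left side: [L^2 M T^-2]
Right side: [L^2 M T^-2]

Both sides have the same dimensions, so the equation is dimensionally consistent.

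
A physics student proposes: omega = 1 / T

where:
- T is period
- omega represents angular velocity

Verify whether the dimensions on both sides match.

Yes

T (period) has dimensions [T].
omega (angular velocity) has dimensions [T^-1].

Left side: [T^-1]
Right side: [T^-1]

Both sides have the same dimensions, so the equation is dimensionally consistent.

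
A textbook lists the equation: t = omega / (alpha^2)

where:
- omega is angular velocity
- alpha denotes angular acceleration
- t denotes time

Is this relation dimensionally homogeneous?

No

omega (angular velocity) has dimensions [T^-1].
alpha (angular acceleration) has dimensions [T^-2].
t (time) has dimensions [T].

Left side: [T]
Right side: [T^3]

The two sides have different dimensions, so the equation is NOT dimensionally consistent.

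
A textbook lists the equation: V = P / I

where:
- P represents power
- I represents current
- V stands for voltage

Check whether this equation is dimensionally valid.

Yes

P (power) has dimensions [L^2 M T^-3].
I (current) has dimensions [I].
V (voltage) has dimensions [I^-1 L^2 M T^-3].

Left side: [I^-1 L^2 M T^-3]
Right side: [I^-1 L^2 M T^-3]

Both sides have the same dimensions, so the equation is dimensionally consistent.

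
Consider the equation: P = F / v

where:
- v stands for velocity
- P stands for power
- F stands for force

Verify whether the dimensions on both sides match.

No

v (velocity) has dimensions [L T^-1].
P (power) has dimensions [L^2 M T^-3].
F (force) has dimensions [L M T^-2].

Left side: [L^2 M T^-3]
Right side: [M T^-1]

The two sides have different dimensions, so the equation is NOT dimensionally consistent.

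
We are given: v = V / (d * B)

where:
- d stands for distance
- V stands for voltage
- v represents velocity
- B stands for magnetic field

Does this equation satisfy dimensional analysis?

Yes

d (distance) has dimensions [L].
V (voltage) has dimensions [I^-1 L^2 M T^-3].
v (velocity) has dimensions [L T^-1].
B (magnetic field) has dimensions [I^-1 M T^-2].

Left side: [L T^-1]
Right side: [L T^-1]

Both sides have the same dimensions, so the equation is dimensionally consistent.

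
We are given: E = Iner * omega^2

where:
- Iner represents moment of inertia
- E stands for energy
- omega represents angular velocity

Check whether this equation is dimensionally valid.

Yes

Iner (moment of inertia) has dimensions [L^2 M].
E (energy) has dimensions [L^2 M T^-2].
omega (angular velocity) has dimensions [T^-1].

Left side: [L^2 M T^-2]
Right side: [L^2 M T^-2]

Both sides have the same dimensions, so the equation is dimensionally consistent.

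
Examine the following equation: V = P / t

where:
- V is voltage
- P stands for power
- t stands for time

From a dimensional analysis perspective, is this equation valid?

No

V (voltage) has dimensions [I^-1 L^2 M T^-3].
P (power) has dimensions [L^2 M T^-3].
t (time) has dimensions [T].

Left side: [I^-1 L^2 M T^-3]
Right side: [L^2 M T^-4]

The two sides have different dimensions, so the equation is NOT dimensionally consistent.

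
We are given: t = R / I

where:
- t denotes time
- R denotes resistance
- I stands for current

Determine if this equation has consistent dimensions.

No

t (time) has dimensions [T].
R (resistance) has dimensions [I^-2 L^2 M T^-3].
I (current) has dimensions [I].

Left side: [T]
Right side: [I^-3 L^2 M T^-3]

The two sides have different dimensions, so the equation is NOT dimensionally consistent.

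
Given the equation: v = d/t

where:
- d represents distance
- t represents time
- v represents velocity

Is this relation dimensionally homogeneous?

Yes

d (distance) has dimensions [L].
t (time) has dimensions [T].
v (velocity) has dimensions [L T^-1].

Left side: [L T^-1]
Right side: [L T^-1]

Both sides have the same dimensions, so the equation is dimensionally consistent.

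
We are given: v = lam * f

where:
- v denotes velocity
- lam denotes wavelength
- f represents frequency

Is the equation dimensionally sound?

Yes

v (velocity) has dimensions [L T^-1].
lam (wavelength) has dimensions [L].
f (frequency) has dimensions [T^-1].

Left side: [L T^-1]
Right side: [L T^-1]

Both sides have the same dimensions, so the equation is dimensionally consistent.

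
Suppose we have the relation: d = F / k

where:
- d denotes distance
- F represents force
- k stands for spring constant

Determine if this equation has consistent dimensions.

Yes

d (distance) has dimensions [L].
F (force) has dimensions [L M T^-2].
k (spring constant) has dimensions [M T^-2].

Left side: [L]
Right side: [L]

Both sides have the same dimensions, so the equation is dimensionally consistent.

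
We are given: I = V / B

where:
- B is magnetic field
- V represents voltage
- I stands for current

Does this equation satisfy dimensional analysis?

No

B (magnetic field) has dimensions [I^-1 M T^-2].
V (voltage) has dimensions [I^-1 L^2 M T^-3].
I (current) has dimensions [I].

Left side: [I]
Right side: [L^2 T^-1]

The two sides have different dimensions, so the equation is NOT dimensionally consistent.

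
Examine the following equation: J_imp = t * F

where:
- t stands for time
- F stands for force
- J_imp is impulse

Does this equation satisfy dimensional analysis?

Yes

t (time) has dimensions [T].
F (force) has dimensions [L M T^-2].
J_imp (impulse) has dimensions [L M T^-1].

Left side: [L M T^-1]
Right side: [L M T^-1]

Both sides have the same dimensions, so the equation is dimensionally consistent.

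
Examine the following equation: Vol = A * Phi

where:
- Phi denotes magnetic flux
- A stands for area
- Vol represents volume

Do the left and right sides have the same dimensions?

No

Phi (magnetic flux) has dimensions [I^-1 L^2 M T^-2].
A (area) has dimensions [L^2].
Vol (volume) has dimensions [L^3].

Left side: [L^3]
Right side: [I^-1 L^4 M T^-2]

The two sides have different dimensions, so the equation is NOT dimensionally consistent.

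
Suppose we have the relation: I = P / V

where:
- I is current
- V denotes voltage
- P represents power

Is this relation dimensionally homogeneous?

Yes

I (current) has dimensions [I].
V (voltage) has dimensions [I^-1 L^2 M T^-3].
P (power) has dimensions [L^2 M T^-3].

Left side: [I]
Right side: [I]

Both sides have the same dimensions, so the equation is dimensionally consistent.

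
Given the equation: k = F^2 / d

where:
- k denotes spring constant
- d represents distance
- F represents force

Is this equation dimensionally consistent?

No

k (spring constant) has dimensions [M T^-2].
d (distance) has dimensions [L].
F (force) has dimensions [L M T^-2].

Left side: [M T^-2]
Right side: [L M^2 T^-4]

The two sides have different dimensions, so the equation is NOT dimensionally consistent.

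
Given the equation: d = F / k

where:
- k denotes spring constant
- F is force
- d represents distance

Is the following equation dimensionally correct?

Yes

k (spring constant) has dimensions [M T^-2].
F (force) has dimensions [L M T^-2].
d (distance) has dimensions [L].

Left side: [L]
Right side: [L]

Both sides have the same dimensions, so the equation is dimensionally consistent.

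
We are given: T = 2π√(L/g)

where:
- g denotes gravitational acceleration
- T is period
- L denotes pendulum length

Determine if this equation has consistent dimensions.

Yes

g (gravitational acceleration) has dimensions [L T^-2].
T (period) has dimensions [T].
L (pendulum length) has dimensions [L].

Left side: [T]
Right side: [T]

Both sides have the same dimensions, so the equation is dimensionally consistent.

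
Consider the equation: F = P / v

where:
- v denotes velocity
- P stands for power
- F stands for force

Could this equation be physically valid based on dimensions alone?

Yes

v (velocity) has dimensions [L T^-1].
P (power) has dimensions [L^2 M T^-3].
F (force) has dimensions [L M T^-2].

Left side: [L M T^-2]
Right side: [L M T^-2]

Both sides have the same dimensions, so the equation is dimensionally consistent.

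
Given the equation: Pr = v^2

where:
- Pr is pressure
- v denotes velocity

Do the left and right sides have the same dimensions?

No

Pr (pressure) has dimensions [L^-1 M T^-2].
v (velocity) has dimensions [L T^-1].

Left side: [L^-1 M T^-2]
Right side: [L^2 T^-2]

The two sides have different dimensions, so the equation is NOT dimensionally consistent.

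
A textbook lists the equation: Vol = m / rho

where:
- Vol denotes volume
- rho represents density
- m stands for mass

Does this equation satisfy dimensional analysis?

Yes

Vol (volume) has dimensions [L^3].
rho (density) has dimensions [L^-3 M].
m (mass) has dimensions [M].

Left side: [L^3]
Right side: [L^3]

Both sides have the same dimensions, so the equation is dimensionally consistent.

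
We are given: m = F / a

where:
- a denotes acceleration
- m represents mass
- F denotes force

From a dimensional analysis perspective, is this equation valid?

Yes

a (acceleration) has dimensions [L T^-2].
m (mass) has dimensions [M].
F (force) has dimensions [L M T^-2].

Left side: [M]
Right side: [M]

Both sides have the same dimensions, so the equation is dimensionally consistent.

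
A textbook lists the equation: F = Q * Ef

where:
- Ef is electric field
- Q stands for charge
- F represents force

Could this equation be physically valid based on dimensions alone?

Yes

Ef (electric field) has dimensions [I^-1 L M T^-3].
Q (charge) has dimensions [I T].
F (force) has dimensions [L M T^-2].

Left side: [L M T^-2]
Right side: [L M T^-2]

Both sides have the same dimensions, so the equation is dimensionally consistent.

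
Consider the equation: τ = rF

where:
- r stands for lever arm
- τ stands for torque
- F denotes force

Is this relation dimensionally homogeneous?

Yes

r (lever arm) has dimensions [L].
τ (torque) has dimensions [L^2 M T^-2].
F (force) has dimensions [L M T^-2].

Left side: [L^2 M T^-2]
Right side: [L^2 M T^-2]

Both sides have the same dimensions, so the equation is dimensionally consistent.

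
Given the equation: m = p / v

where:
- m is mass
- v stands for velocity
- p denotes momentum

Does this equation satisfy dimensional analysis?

Yes

m (mass) has dimensions [M].
v (velocity) has dimensions [L T^-1].
p (momentum) has dimensions [L M T^-1].

Left side: [M]
Right side: [M]

Both sides have the same dimensions, so the equation is dimensionally consistent.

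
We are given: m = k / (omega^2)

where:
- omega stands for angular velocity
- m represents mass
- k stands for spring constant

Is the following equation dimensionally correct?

Yes

omega (angular velocity) has dimensions [T^-1].
m (mass) has dimensions [M].
k (spring constant) has dimensions [M T^-2].

Left side: [M]
Right side: [M]

Both sides have the same dimensions, so the equation is dimensionally consistent.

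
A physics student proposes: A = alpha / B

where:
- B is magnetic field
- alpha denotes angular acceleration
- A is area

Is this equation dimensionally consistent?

No

B (magnetic field) has dimensions [I^-1 M T^-2].
alpha (angular acceleration) has dimensions [T^-2].
A (area) has dimensions [L^2].

Left side: [L^2]
Right side: [I M^-1]

The two sides have different dimensions, so the equation is NOT dimensionally consistent.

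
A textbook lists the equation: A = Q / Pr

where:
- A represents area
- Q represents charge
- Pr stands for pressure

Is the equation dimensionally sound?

No

A (area) has dimensions [L^2].
Q (charge) has dimensions [I T].
Pr (pressure) has dimensions [L^-1 M T^-2].

Left side: [L^2]
Right side: [I L M^-1 T^3]

The two sides have different dimensions, so the equation is NOT dimensionally consistent.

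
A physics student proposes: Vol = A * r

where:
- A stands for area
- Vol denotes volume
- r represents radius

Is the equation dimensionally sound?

Yes

A (area) has dimensions [L^2].
Vol (volume) has dimensions [L^3].
r (radius) has dimensions [L].

Left side: [L^3]
Right side: [L^3]

Both sides have the same dimensions, so the equation is dimensionally consistent.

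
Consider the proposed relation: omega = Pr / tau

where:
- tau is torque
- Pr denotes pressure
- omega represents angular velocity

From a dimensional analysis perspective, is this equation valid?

No

tau (torque) has dimensions [L^2 M T^-2].
Pr (pressure) has dimensions [L^-1 M T^-2].
omega (angular velocity) has dimensions [T^-1].

Left side: [T^-1]
Right side: [L^-3]

The two sides have different dimensions, so the equation is NOT dimensionally consistent.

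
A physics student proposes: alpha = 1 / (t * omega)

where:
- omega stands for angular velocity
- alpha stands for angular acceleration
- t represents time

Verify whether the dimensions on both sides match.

No

omega (angular velocity) has dimensions [T^-1].
alpha (angular acceleration) has dimensions [T^-2].
t (time) has dimensions [T].

Left side: [T^-2]
Right side: [dimensionless]

The two sides have different dimensions, so the equation is NOT dimensionally consistent.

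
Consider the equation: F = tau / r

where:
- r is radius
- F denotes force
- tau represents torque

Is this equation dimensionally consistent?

Yes

r (radius) has dimensions [L].
F (force) has dimensions [L M T^-2].
tau (torque) has dimensions [L^2 M T^-2].

Left side: [L M T^-2]
Right side: [L M T^-2]

Both sides have the same dimensions, so the equation is dimensionally consistent.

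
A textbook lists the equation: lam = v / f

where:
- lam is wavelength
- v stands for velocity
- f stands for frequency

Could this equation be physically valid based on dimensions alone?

Yes

lam (wavelength) has dimensions [L].
v (velocity) has dimensions [L T^-1].
f (frequency) has dimensions [T^-1].

Left side: [L]
Right side: [L]

Both sides have the same dimensions, so the equation is dimensionally consistent.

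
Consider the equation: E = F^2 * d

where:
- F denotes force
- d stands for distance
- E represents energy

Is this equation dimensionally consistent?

No

F (force) has dimensions [L M T^-2].
d (distance) has dimensions [L].
E (energy) has dimensions [L^2 M T^-2].

Left side: [L^2 M T^-2]
Right side: [L^3 M^2 T^-4]

The two sides have different dimensions, so the equation is NOT dimensionally consistent.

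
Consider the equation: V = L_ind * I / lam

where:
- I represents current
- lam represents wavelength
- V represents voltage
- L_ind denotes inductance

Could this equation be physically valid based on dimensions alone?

No

I (current) has dimensions [I].
lam (wavelength) has dimensions [L].
V (voltage) has dimensions [I^-1 L^2 M T^-3].
L_ind (inductance) has dimensions [I^-2 L^2 M T^-2].

Left side: [I^-1 L^2 M T^-3]
Right side: [I^-1 L M T^-2]

The two sides have different dimensions, so the equation is NOT dimensionally consistent.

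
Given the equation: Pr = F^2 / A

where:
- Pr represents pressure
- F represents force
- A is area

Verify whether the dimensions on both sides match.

No

Pr (pressure) has dimensions [L^-1 M T^-2].
F (force) has dimensions [L M T^-2].
A (area) has dimensions [L^2].

Left side: [L^-1 M T^-2]
Right side: [M^2 T^-4]

The two sides have different dimensions, so the equation is NOT dimensionally consistent.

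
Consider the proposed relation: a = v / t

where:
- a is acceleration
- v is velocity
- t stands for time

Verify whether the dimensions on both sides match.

Yes

a (acceleration) has dimensions [L T^-2].
v (velocity) has dimensions [L T^-1].
t (time) has dimensions [T].

Left side: [L T^-2]
Right side: [L T^-2]

Both sides have the same dimensions, so the equation is dimensionally consistent.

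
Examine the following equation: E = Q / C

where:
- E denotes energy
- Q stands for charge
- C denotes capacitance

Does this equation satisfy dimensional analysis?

No

E (energy) has dimensions [L^2 M T^-2].
Q (charge) has dimensions [I T].
C (capacitance) has dimensions [I^2 L^-2 M^-1 T^4].

Left side: [L^2 M T^-2]
Right side: [I^-1 L^2 M T^-3]

The two sides have different dimensions, so the equation is NOT dimensionally consistent.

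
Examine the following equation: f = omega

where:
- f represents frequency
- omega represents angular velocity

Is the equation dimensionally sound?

Yes

f (frequency) has dimensions [T^-1].
omega (angular velocity) has dimensions [T^-1].

Left side: [T^-1]
Right side: [T^-1]

Both sides have the same dimensions, so the equation is dimensionally consistent.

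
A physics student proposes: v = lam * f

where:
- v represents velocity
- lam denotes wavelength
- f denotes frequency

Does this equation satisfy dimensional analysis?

Yes

v (velocity) has dimensions [L T^-1].
lam (wavelength) has dimensions [L].
f (frequency) has dimensions [T^-1].

Left side: [L T^-1]
Right side: [L T^-1]

Both sides have the same dimensions, so the equation is dimensionally consistent.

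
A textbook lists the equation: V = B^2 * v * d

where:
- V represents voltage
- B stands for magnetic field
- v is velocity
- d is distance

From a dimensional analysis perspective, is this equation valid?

No

V (voltage) has dimensions [I^-1 L^2 M T^-3].
B (magnetic field) has dimensions [I^-1 M T^-2].
v (velocity) has dimensions [L T^-1].
d (distance) has dimensions [L].

Left side: [I^-1 L^2 M T^-3]
Right side: [I^-2 L^2 M^2 T^-5]

The two sides have different dimensions, so the equation is NOT dimensionally consistent.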